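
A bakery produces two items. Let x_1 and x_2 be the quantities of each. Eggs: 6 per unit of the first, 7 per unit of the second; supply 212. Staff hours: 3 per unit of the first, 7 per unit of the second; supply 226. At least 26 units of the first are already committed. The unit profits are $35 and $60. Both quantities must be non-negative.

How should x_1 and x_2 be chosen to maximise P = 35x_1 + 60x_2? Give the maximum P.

Feasible corners and P = 35x_1 + 60x_2:
  (106/3, 0) → P = 3710/3
  (26, 0) → P = 910
  (26, 8) → P = 1390

x_1 = 26, x_2 = 8, maximum P = 1390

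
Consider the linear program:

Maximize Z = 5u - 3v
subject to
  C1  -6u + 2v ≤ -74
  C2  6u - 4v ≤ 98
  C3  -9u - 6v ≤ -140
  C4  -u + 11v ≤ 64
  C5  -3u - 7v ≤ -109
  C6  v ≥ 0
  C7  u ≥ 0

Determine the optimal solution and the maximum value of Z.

Vertices and Z = 5u - 3v:
  (667/31, 241/31) → Z = 2612/31
  (187/9, 20/3) → Z = 755/9
  (751/40, 301/40) → Z = 713/10

u = 667/31, v = 241/31, maximum Z = 2612/31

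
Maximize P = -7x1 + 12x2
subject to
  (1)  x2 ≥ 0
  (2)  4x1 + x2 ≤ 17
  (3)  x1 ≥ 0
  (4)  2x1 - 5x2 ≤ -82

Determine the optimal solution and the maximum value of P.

x1 = 0, x2 = 17, maximum P = 204

Extreme points and P = -7x1 + 12x2:
  (0, 17) → P = 204
  (3/22, 181/11) → P = 393/2
  (0, 82/5) → P = 984/5

The binding constraints are 4x1 + x2 = 17 and x1 = 0.
Solving simultaneously gives x1 = 0, x2 = 17.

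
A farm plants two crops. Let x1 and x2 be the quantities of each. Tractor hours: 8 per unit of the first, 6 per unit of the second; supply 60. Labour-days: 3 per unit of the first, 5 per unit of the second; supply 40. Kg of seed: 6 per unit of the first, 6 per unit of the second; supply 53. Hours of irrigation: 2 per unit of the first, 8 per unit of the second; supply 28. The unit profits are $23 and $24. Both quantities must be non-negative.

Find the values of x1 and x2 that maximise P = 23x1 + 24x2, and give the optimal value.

x1 = 6, x2 = 2, maximum P = 186

Extreme points and P = 23x1 + 24x2:
  (0, 0) → P = 0
  (0, 7/2) → P = 84
  (15/2, 0) → P = 345/2
  (6, 2) → P = 186

The binding constraints are 8x1 + 6x2 = 60 and 2x1 + 8x2 = 28.
Solving simultaneously gives x1 = 6, x2 = 2.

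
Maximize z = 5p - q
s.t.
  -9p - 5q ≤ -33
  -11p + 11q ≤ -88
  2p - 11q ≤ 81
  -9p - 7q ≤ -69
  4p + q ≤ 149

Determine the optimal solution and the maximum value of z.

At the optimal vertex, 2p - 11q = 81 and 4p + q = 149.
Solving simultaneously gives p = 860/23, q = -13/23.

p = 860/23, q = -13/23, maximum z = 4313/23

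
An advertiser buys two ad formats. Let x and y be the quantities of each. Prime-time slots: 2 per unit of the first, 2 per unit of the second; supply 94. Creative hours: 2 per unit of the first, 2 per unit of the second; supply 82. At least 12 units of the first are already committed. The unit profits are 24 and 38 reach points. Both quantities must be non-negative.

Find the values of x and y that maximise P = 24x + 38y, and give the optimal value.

x = 12, y = 29, maximum P = 1390

Corner points and P = 24x + 38y:
  (41, 0) → P = 984
  (12, 0) → P = 288
  (12, 29) → P = 1390

The binding constraints are 2x + 2y = 82 and x = 12.
Solving simultaneously gives x = 12, y = 29.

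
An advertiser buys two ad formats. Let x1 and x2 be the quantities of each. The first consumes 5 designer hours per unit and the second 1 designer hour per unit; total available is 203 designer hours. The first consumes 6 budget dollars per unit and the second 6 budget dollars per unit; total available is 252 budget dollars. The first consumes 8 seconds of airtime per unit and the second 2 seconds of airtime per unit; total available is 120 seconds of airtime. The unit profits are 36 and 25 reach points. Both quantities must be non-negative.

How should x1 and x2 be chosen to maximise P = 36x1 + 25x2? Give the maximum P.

Vertices and P = 36x1 + 25x2:
  (0, 0) → P = 0
  (0, 42) → P = 1050
  (15, 0) → P = 540
  (6, 36) → P = 1116

The optimum lies where 6x1 + 6x2 = 252 and 8x1 + 2x2 = 120.
Solving simultaneously gives x1 = 6, x2 = 36.

x1 = 6, x2 = 36, maximum P = 1116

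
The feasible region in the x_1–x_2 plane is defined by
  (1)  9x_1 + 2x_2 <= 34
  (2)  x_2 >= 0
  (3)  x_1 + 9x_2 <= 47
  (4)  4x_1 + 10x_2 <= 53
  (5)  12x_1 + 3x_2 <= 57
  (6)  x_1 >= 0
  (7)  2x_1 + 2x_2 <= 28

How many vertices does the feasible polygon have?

The feasible vertices (each the meet of two boundaries and inside every other half-plane) are:
  (34/9, 0)
  (117/41, 341/82)
  (0, 0)
  (7/26, 135/26)
  (0, 47/9)

5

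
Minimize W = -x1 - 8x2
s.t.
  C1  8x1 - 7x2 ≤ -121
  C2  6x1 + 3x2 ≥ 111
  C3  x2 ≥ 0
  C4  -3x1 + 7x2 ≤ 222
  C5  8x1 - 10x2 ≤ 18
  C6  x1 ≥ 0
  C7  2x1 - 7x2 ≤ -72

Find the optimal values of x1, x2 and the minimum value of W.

x1 = 101/5, x2 = 1413/35, minimum W = -12011/35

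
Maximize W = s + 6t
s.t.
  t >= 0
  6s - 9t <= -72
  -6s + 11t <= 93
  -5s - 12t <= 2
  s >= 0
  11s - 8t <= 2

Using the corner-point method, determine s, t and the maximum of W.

s = 15/4, t = 21/2, maximum W = 267/4

Vertices and W = s + 6t:
  (15/4, 21/2) → W = 267/4
  (0, 8) → W = 48
  (0, 93/11) → W = 558/11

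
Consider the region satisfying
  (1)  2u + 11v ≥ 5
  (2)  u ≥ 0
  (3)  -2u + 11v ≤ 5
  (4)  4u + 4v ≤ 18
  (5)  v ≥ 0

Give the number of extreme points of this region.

The feasible vertices (each the meet of two boundaries and inside every other half-plane) are:
  (0, 5/11)
  (5/2, 0)
  (89/26, 14/13)
  (9/2, 0)

4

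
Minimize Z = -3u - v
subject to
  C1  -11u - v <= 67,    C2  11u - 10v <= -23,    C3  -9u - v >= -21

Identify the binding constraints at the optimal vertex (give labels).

Feasible corners and Z = -3u - v:
  (-63/11, -4) → Z = 233/11
  (-44, 417) → Z = -285
  (187/101, 438/101) → Z = -999/101

The minimum is at (-44, 417). Substituting into each constraint, equality holds for C1 and C3; the remaining constraints have slack.

C1 and C3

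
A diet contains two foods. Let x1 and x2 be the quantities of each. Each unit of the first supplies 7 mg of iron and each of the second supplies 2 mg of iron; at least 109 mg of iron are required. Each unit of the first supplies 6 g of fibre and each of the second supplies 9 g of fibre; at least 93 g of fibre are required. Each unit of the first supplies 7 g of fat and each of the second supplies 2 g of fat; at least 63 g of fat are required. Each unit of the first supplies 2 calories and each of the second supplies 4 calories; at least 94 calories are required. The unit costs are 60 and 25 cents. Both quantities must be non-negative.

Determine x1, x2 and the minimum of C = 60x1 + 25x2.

Corner points and C = 60x1 + 25x2:
  (0, 109/2) → C = 2725/2
  (47, 0) → C = 2820
  (31/3, 55/3) → C = 3235/3
The feasible region is unbounded (it extends along (0, 1), (1, 0)), but C strictly increases along every unbounded feasible direction, so there is no improving ray and the minimum is attained at a vertex.

x1 = 31/3, x2 = 55/3, minimum C = 3235/3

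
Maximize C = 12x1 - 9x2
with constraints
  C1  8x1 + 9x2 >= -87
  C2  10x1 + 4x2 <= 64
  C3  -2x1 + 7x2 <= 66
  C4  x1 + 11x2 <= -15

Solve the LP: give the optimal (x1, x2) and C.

x1 = 462/29, x2 = -691/29, maximum C = 11763/29

Vertices and C = 12x1 - 9x2:
  (462/29, -691/29) → C = 11763/29
  (-822/79, -33/79) → C = -9567/79
  (382/53, -107/53) → C = 5547/53

The binding constraints are 8x1 + 9x2 = -87 and 10x1 + 4x2 = 64.
Solving simultaneously gives x1 = 462/29, x2 = -691/29.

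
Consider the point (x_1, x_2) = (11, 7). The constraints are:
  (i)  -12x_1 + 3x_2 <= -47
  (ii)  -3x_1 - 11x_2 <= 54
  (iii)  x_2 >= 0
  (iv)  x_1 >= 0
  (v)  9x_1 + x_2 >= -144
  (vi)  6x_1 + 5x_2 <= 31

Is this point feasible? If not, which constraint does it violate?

Constraint (vi): 6x_1 + 5x_2 = 101, which is not ≤ 31. All other constraints are satisfied.

not feasible — violates (vi)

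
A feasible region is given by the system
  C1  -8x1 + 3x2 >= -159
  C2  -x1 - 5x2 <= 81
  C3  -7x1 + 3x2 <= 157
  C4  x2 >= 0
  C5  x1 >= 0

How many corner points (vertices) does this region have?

Intersecting each pair of boundary lines and keeping only the points that satisfy every inequality leaves:
  (316, 2369/3)
  (159/8, 0)
  (0, 157/3)
  (0, 0)

4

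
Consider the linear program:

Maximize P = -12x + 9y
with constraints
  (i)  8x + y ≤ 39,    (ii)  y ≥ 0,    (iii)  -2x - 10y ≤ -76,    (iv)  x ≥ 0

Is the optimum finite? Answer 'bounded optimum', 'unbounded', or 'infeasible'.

Feasible corners and P = -12x + 9y:
  (157/39, 265/39) → P = 167/13
  (0, 39) → P = 351
  (0, 38/5) → P = 342/5
The feasible region has finitely many vertices and no improving ray; the maximum is 351 at (0, 39).

bounded optimum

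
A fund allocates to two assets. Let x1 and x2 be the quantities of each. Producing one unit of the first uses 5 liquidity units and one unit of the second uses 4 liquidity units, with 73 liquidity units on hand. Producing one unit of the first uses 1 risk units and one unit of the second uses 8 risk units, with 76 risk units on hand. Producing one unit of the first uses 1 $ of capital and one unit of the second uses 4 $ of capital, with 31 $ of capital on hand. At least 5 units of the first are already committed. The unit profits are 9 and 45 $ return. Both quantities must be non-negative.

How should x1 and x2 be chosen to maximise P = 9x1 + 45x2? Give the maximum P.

Vertices and P = 9x1 + 45x2:
  (73/5, 0) → P = 657/5
  (5, 0) → P = 45
  (21/2, 41/8) → P = 2601/8
  (5, 13/2) → P = 675/2

x1 = 5, x2 = 13/2, maximum P = 675/2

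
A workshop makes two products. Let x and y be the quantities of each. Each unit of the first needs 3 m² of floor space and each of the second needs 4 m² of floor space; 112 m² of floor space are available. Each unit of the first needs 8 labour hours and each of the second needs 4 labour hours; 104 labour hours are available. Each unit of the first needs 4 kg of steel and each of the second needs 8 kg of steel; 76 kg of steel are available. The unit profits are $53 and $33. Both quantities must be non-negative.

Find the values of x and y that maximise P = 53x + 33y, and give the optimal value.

Vertices and P = 53x + 33y:
  (0, 0) → P = 0
  (0, 19/2) → P = 627/2
  (13, 0) → P = 689
  (11, 4) → P = 715

At the optimal vertex, 8x + 4y = 104 and 4x + 8y = 76.
Solving simultaneously gives x = 11, y = 4.

x = 11, y = 4, maximum P = 715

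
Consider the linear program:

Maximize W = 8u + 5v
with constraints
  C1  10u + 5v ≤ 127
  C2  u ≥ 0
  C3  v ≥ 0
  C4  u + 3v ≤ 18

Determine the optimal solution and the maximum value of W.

u = 291/25, v = 53/25, maximum W = 2593/25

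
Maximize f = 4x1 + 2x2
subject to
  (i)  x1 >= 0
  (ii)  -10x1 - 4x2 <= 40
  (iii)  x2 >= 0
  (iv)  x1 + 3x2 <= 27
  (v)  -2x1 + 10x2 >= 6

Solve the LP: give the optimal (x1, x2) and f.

x1 = 63/4, x2 = 15/4, maximum f = 141/2

Corner points and f = 4x1 + 2x2:
  (0, 9) → f = 18
  (0, 3/5) → f = 6/5
  (63/4, 15/4) → f = 141/2

The binding constraints are x1 + 3x2 = 27 and -2x1 + 10x2 = 6.
Solving simultaneously gives x1 = 63/4, x2 = 15/4.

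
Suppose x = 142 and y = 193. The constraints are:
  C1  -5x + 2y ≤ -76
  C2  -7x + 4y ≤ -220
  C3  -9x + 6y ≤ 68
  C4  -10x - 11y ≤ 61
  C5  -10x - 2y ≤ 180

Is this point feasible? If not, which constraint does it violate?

feasible

C1: -324 ≤ -76 ✓
C2: -222 ≤ -220 ✓
C3: -120 ≤ 68 ✓
C4: -3543 ≤ 61 ✓
C5: -1806 ≤ 180 ✓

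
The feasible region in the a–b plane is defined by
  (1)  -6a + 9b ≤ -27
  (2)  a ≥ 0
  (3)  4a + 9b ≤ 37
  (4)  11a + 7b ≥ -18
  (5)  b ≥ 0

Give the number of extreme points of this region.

3

Pairwise boundary intersections that survive every other constraint:
  (32/5, 19/15)
  (9/2, 0)
  (37/4, 0)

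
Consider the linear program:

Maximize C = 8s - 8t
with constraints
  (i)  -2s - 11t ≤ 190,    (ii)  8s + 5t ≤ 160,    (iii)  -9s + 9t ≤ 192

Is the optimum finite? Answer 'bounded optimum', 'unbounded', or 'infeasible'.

bounded optimum

Extreme points and C = 8s - 8t:
  (1355/39, -920/39) → C = 1400/3
  (-98/3, -34/3) → C = -512/3
  (160/39, 992/39) → C = -512/3
The feasible region has finitely many vertices and no improving ray; the maximum is 1400/3 at (1355/39, -920/39).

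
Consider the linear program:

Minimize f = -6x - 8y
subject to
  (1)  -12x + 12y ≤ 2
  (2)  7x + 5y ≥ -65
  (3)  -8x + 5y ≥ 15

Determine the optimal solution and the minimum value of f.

Extreme points and f = -6x - 8y:
  (-395/72, -383/72) → f = 2717/36
  (-85/18, -41/9) → f = 583/9
  (-16/3, -83/15) → f = 1144/15

The binding constraints are -12x + 12y = 2 and -8x + 5y = 15.
Solving simultaneously gives x = -85/18, y = -41/9.

x = -85/18, y = -41/9, minimum f = 583/9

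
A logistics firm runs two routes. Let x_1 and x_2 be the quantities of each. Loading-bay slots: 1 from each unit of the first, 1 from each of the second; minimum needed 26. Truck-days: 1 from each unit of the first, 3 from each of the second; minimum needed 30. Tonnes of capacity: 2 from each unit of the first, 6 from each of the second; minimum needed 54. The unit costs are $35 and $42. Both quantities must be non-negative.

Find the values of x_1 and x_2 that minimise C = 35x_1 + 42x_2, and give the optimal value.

x_1 = 24, x_2 = 2, minimum C = 924

Corner points and C = 35x_1 + 42x_2:
  (0, 26) → C = 1092
  (30, 0) → C = 1050
  (24, 2) → C = 924
The feasible region is unbounded (it extends along (0, 1), (1, 0)), but C strictly increases along every unbounded feasible direction, so there is no improving ray and the minimum is attained at a vertex.

At the optimal vertex, x_1 + x_2 = 26 and x_1 + 3x_2 = 30.
Solving simultaneously gives x_1 = 24, x_2 = 2.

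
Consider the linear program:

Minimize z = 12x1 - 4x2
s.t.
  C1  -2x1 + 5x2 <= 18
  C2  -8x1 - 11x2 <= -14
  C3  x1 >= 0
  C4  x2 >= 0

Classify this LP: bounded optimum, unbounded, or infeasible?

Feasible corners and z = 12x1 - 4x2:
  (0, 18/5) → z = -72/5
  (0, 14/11) → z = -56/11
  (7/4, 0) → z = 21
The feasible region has finitely many vertices and no improving ray; the minimum is -72/5 at (0, 18/5).

bounded optimum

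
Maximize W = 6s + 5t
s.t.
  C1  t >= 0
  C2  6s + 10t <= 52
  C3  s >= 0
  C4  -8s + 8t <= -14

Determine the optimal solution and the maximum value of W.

Vertices and W = 6s + 5t:
  (26/3, 0) → W = 52
  (7/4, 0) → W = 21/2
  (139/32, 83/32) → W = 1249/32

The optimum lies where t = 0 and 6s + 10t = 52.
Solving simultaneously gives s = 26/3, t = 0.

s = 26/3, t = 0, maximum W = 52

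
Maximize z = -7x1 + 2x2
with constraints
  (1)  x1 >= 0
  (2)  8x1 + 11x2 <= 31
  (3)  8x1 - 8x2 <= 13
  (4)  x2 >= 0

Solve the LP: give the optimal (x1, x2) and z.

x1 = 0, x2 = 31/11, maximum z = 62/11

Feasible corners and z = -7x1 + 2x2:
  (0, 31/11) → z = 62/11
  (0, 0) → z = 0
  (391/152, 18/19) → z = -2449/152
  (13/8, 0) → z = -91/8

At the optimal vertex, x1 = 0 and 8x1 + 11x2 = 31.
Solving simultaneously gives x1 = 0, x2 = 31/11.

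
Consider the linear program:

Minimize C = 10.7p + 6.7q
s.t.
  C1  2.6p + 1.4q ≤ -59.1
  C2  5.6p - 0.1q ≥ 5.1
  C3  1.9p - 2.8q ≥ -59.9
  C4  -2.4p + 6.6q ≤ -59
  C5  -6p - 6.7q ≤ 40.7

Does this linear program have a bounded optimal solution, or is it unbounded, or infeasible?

infeasible

The boundaries 2.6p + 1.4q = -59.1 and 5.6p - 0.1q = 5.1 meet at (41/270, -5737/135), but that point violates -6p - 6.7q ≤ 40.7. Every candidate vertex is excluded by some other constraint, so the feasible region is empty.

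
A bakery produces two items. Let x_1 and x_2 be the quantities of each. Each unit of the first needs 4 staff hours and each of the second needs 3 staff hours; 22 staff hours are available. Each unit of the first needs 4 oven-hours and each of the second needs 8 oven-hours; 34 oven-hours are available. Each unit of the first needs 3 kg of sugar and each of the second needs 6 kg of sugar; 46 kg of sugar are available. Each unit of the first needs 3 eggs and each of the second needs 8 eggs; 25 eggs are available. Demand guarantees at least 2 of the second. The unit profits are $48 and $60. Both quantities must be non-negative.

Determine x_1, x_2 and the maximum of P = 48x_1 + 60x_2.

x_1 = 3, x_2 = 2, maximum P = 264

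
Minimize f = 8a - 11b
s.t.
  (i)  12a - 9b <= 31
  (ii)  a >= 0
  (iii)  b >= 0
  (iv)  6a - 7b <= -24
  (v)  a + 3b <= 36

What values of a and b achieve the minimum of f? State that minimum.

Corner points and f = 8a - 11b:
  (0, 24/7) → f = -264/7
  (0, 12) → f = -132
  (36/5, 48/5) → f = -48

The optimum lies where a = 0 and a + 3b = 36.
Solving simultaneously gives a = 0, b = 12.

a = 0, b = 12, minimum f = -132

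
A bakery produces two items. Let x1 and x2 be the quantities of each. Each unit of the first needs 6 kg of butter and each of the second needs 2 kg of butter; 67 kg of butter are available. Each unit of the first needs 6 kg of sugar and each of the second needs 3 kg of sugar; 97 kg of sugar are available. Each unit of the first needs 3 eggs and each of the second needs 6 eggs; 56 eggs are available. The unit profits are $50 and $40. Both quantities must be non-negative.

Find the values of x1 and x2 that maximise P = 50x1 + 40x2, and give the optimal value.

Vertices and P = 50x1 + 40x2:
  (0, 0) → P = 0
  (0, 28/3) → P = 1120/3
  (67/6, 0) → P = 1675/3
  (29/3, 9/2) → P = 1990/3

The optimum lies where 6x1 + 2x2 = 67 and 3x1 + 6x2 = 56.
Solving simultaneously gives x1 = 29/3, x2 = 9/2.

x1 = 29/3, x2 = 9/2, maximum P = 1990/3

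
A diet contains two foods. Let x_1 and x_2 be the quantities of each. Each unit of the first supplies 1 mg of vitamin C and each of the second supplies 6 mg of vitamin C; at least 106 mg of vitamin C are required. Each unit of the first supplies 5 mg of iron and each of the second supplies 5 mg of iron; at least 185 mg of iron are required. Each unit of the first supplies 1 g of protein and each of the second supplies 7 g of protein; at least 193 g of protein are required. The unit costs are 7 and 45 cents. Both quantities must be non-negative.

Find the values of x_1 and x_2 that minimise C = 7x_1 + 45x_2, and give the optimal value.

x_1 = 11, x_2 = 26, minimum C = 1247

Extreme points and C = 7x_1 + 45x_2:
  (0, 37) → C = 1665
  (193, 0) → C = 1351
  (11, 26) → C = 1247
The feasible region is unbounded (it extends along (0, 1), (1, 0)), but C strictly increases along every unbounded feasible direction, so there is no improving ray and the minimum is attained at a vertex.

At the optimal vertex, 5x_1 + 5x_2 = 185 and x_1 + 7x_2 = 193.
Solving simultaneously gives x_1 = 11, x_2 = 26.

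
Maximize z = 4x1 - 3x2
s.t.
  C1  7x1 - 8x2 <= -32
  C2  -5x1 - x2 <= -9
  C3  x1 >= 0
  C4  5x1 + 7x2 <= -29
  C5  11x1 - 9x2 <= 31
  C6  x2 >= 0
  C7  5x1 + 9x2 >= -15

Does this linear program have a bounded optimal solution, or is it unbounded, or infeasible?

The boundaries 7x1 - 8x2 = -32 and -5x1 - x2 = -9 meet at (40/47, 223/47), but that point violates 5x1 + 7x2 ≤ -29. Every candidate vertex is excluded by some other constraint, so the feasible region is empty.

infeasible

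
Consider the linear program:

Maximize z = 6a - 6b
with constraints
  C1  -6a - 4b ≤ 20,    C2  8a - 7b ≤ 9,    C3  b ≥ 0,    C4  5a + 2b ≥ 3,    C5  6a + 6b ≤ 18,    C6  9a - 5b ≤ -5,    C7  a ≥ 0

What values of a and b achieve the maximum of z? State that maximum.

Extreme points and z = 6a - 6b:
  (5/43, 52/43) → z = -282/43
  (0, 3/2) → z = -9
  (5/7, 16/7) → z = -66/7
  (0, 3) → z = -18

a = 5/43, b = 52/43, maximum z = -282/43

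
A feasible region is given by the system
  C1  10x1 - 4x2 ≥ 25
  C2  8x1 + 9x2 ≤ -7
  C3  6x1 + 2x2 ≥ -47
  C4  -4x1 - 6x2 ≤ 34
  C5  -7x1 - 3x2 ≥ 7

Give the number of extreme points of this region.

Pairwise boundary intersections that survive every other constraint:
  (7/38, -110/19)
  (47/58, -245/58)
  (2, -7)

3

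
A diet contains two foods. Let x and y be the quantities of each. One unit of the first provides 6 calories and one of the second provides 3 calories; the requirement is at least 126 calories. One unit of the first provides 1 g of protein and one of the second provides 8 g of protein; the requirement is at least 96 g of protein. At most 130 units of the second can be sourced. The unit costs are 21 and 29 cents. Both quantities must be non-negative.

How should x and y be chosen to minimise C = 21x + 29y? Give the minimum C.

Vertices and C = 21x + 29y:
  (0, 42) → C = 1218
  (0, 130) → C = 3770
  (96, 0) → C = 2016
  (16, 10) → C = 626
The feasible region is unbounded (it extends along (1, 0)), but C strictly increases along every unbounded feasible direction, so there is no improving ray and the minimum is attained at a vertex.

x = 16, y = 10, minimum C = 626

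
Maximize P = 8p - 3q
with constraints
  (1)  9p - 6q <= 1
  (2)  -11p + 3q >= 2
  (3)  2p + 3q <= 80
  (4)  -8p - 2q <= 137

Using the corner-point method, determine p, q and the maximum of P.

Feasible corners and P = 8p - 3q:
  (-5/13, -29/39) → P = -11/13
  (-410/33, -1241/66) → P = -2837/66
  (6, 68/3) → P = -20
  (-571/20, 457/10) → P = -731/2

At the optimal vertex, 9p - 6q = 1 and -11p + 3q = 2.
Solving simultaneously gives p = -5/13, q = -29/39.

p = -5/13, q = -29/39, maximum P = -11/13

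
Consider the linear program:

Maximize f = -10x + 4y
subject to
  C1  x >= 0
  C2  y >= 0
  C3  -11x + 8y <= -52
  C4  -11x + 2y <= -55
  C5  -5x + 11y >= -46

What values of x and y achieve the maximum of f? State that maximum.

x = 56/11, y = 1/2, maximum f = -538/11

Corner points and f = -10x + 4y:
  (5, 0) → f = -50
  (46/5, 0) → f = -92
  (56/11, 1/2) → f = -538/11
The feasible region is unbounded (it extends along (11, 5), (8, 11)), but f strictly decreases along every unbounded feasible direction, so there is no improving ray and the maximum is attained at a vertex.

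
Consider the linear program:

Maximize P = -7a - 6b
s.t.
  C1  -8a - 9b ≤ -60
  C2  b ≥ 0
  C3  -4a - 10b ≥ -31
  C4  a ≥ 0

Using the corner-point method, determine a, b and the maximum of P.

a = 321/44, b = 2/11, maximum P = -2295/44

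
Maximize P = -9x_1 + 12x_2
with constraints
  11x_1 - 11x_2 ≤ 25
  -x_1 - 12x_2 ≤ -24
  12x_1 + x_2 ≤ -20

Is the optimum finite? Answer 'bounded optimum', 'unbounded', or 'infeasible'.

From the feasible point (-24/13, 28/13), moving in the direction (-1, 12) keeps every constraint satisfied while P increases without bound.

unbounded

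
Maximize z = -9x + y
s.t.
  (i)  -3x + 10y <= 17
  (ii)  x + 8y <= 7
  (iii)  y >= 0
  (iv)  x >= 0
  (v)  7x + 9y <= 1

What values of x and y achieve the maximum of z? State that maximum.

x = 0, y = 1/9, maximum z = 1/9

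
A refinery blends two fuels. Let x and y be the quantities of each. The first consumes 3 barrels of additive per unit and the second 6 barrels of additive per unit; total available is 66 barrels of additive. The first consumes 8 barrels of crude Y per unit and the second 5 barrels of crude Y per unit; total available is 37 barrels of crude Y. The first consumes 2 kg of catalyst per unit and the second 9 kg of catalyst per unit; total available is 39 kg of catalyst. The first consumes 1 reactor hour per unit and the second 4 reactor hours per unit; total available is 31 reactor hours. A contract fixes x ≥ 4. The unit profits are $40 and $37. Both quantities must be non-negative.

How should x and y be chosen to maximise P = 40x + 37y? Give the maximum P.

x = 4, y = 1, maximum P = 197

Corner points and P = 40x + 37y:
  (37/8, 0) → P = 185
  (4, 0) → P = 160
  (4, 1) → P = 197

The optimum lies where 8x + 5y = 37 and x = 4.
Solving simultaneously gives x = 4, y = 1.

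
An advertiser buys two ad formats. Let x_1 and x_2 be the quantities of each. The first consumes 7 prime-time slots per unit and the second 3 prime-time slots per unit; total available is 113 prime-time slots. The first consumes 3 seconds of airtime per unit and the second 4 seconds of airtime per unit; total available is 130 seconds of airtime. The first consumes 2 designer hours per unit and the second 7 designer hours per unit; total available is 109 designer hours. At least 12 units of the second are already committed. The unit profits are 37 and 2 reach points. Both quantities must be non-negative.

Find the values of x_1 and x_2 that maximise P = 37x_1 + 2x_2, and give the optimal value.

Corner points and P = 37x_1 + 2x_2:
  (0, 109/7) → P = 218/7
  (0, 12) → P = 24
  (464/43, 537/43) → P = 18242/43
  (11, 12) → P = 431

The optimum lies where 7x_1 + 3x_2 = 113 and x_2 = 12.
Solving simultaneously gives x_1 = 11, x_2 = 12.

x_1 = 11, x_2 = 12, maximum P = 431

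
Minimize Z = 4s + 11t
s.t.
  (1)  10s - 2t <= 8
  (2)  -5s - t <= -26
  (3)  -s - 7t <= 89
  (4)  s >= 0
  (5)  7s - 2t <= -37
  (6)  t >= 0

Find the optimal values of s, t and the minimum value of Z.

s = 15/17, t = 367/17, minimum Z = 241

Feasible corners and Z = 4s + 11t:
  (15, 71) → Z = 841
  (0, 26) → Z = 286
  (15/17, 367/17) → Z = 241
The feasible region is unbounded (it extends along (0, 1), (1, 5)), but Z strictly increases along every unbounded feasible direction, so there is no improving ray and the minimum is attained at a vertex.

At the optimal vertex, -5s - t = -26 and 7s - 2t = -37.
Solving simultaneously gives s = 15/17, t = 367/17.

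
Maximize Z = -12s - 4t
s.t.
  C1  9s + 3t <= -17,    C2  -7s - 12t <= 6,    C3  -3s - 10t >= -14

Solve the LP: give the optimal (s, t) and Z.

s = -114/17, t = 58/17, maximum Z = 1136/17

Corner points and Z = -12s - 4t:
  (-62/29, 65/87) → Z = 68/3
  (-212/81, 59/27) → Z = 68/3
  (-114/17, 58/17) → Z = 1136/17

The binding constraints are -7s - 12t = 6 and -3s - 10t = -14.
Solving simultaneously gives s = -114/17, t = 58/17.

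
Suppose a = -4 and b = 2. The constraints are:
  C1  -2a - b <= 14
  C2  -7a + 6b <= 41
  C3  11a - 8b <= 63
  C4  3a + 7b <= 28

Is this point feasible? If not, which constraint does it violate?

C1: 6 ≤ 14 ✓
C2: 40 ≤ 41 ✓
C3: -60 ≤ 63 ✓
C4: 2 ≤ 28 ✓

feasible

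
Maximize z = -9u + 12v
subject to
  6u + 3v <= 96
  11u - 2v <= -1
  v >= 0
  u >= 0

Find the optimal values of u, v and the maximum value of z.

u = 0, v = 32, maximum z = 384

Vertices and z = -9u + 12v:
  (21/5, 118/5) → z = 1227/5
  (0, 32) → z = 384
  (0, 1/2) → z = 6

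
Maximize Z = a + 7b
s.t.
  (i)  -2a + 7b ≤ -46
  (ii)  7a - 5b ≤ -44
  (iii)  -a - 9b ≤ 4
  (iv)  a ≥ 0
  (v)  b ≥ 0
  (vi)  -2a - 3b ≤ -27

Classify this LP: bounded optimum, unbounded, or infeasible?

infeasible

The boundaries -2a + 7b = -46 and b = 0 meet at (23, 0), but that point violates 7a - 5b ≤ -44. Every candidate vertex is excluded by some other constraint, so the feasible region is empty.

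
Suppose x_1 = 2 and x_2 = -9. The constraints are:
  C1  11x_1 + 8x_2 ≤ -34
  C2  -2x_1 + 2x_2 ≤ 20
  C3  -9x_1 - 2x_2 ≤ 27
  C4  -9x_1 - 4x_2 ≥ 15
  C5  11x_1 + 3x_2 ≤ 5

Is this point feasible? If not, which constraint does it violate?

feasible

C1: -50 ≤ -34 ✓
C2: -22 ≤ 20 ✓
C3: 0 ≤ 27 ✓
C4: 18 ≥ 15 ✓
C5: -5 ≤ 5 ✓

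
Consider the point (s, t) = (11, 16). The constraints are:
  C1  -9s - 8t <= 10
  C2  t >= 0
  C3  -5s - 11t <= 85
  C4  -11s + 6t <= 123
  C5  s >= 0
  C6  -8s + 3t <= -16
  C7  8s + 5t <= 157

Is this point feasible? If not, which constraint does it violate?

not feasible — violates C7

Constraint C7: 8s + 5t = 168, which is not ≤ 157. All other constraints are satisfied.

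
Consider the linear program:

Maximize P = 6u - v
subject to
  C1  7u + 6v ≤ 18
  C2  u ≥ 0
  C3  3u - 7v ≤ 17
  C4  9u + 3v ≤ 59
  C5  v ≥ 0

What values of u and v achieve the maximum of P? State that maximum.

u = 18/7, v = 0, maximum P = 108/7

Feasible corners and P = 6u - v:
  (0, 3) → P = -3
  (18/7, 0) → P = 108/7
  (0, 0) → P = 0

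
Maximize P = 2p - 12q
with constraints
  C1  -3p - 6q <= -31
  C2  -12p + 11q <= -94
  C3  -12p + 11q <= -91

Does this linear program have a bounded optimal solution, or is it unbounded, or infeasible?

unbounded

From the feasible point (181/21, 6/7), moving in the direction (6, -3) keeps every constraint satisfied while P increases without bound.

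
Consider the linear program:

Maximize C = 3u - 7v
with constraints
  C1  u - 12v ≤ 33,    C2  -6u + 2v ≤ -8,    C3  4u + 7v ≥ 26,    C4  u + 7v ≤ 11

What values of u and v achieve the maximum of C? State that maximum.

u = 363/19, v = -22/19, maximum C = 1243/19

Feasible corners and C = 3u - 7v:
  (543/55, -106/55) → C = 2371/55
  (363/19, -22/19) → C = 1243/19
  (5, 6/7) → C = 9

At the optimal vertex, u - 12v = 33 and u + 7v = 11.
Solving simultaneously gives u = 363/19, v = -22/19.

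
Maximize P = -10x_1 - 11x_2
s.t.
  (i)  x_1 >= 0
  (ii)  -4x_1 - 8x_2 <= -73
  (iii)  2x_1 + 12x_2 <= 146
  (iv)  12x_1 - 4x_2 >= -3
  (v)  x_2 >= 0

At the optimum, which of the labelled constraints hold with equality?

(ii) and (iv)

Vertices and P = -10x_1 - 11x_2:
  (67/28, 111/14) → P = -778/7
  (73/4, 0) → P = -365/2
  (137/38, 879/76) → P = -12409/76
  (73, 0) → P = -730

The maximum is at (67/28, 111/14). Substituting into each constraint, equality holds for (ii) and (iv); the remaining constraints have slack.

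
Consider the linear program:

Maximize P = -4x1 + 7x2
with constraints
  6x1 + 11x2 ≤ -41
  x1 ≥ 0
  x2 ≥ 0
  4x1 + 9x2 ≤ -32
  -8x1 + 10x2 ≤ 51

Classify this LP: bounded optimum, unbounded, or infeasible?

The boundaries 6x1 + 11x2 = -41 and x1 = 0 meet at (0, -41/11), but that point violates x2 ≥ 0. Every candidate vertex is excluded by some other constraint, so the feasible region is empty.

infeasible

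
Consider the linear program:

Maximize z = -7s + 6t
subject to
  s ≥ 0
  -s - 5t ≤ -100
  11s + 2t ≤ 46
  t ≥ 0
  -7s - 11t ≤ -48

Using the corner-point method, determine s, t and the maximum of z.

Extreme points and z = -7s + 6t:
  (0, 20) → z = 120
  (0, 23) → z = 138
  (30/53, 1054/53) → z = 6114/53

s = 0, t = 23, maximum z = 138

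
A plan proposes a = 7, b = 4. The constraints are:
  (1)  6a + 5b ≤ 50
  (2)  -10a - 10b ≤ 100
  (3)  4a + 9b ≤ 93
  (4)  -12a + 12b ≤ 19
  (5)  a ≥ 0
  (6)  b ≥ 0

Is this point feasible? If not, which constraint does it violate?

not feasible — violates (1)

Constraint (1): 6a + 5b = 62, which is not ≤ 50. All other constraints are satisfied.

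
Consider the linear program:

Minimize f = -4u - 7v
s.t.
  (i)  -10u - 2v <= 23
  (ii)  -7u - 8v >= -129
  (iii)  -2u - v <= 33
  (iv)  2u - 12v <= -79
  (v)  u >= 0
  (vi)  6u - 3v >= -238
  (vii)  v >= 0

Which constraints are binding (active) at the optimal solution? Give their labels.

(ii) and (v)

Corner points and f = -4u - 7v:
  (229/25, 811/100) → f = -9341/100
  (0, 129/8) → f = -903/8
  (0, 79/12) → f = -553/12

The minimum is at (0, 129/8). Substituting into each constraint, equality holds for (ii) and (v); the remaining constraints have slack.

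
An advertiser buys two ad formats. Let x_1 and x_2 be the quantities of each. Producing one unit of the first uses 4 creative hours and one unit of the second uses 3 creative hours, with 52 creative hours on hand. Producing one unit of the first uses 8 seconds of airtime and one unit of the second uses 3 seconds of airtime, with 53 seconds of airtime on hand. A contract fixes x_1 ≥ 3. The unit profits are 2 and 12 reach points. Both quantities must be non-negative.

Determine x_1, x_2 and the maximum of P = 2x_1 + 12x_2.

x_1 = 3, x_2 = 29/3, maximum P = 122

Feasible corners and P = 2x_1 + 12x_2:
  (53/8, 0) → P = 53/4
  (3, 0) → P = 6
  (3, 29/3) → P = 122

At the optimal vertex, 8x_1 + 3x_2 = 53 and x_1 = 3.
Solving simultaneously gives x_1 = 3, x_2 = 29/3.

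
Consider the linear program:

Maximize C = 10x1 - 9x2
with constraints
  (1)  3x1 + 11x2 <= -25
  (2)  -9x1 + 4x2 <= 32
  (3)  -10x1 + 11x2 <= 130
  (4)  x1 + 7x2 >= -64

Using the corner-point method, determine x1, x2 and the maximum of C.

Extreme points and C = 10x1 - 9x2:
  (-452/111, -43/37) → C = -3359/111
  (529/10, -167/10) → C = 6793/10
  (-480/67, -544/67) → C = 96/67

The optimum lies where 3x1 + 11x2 = -25 and x1 + 7x2 = -64.
Solving simultaneously gives x1 = 529/10, x2 = -167/10.

x1 = 529/10, x2 = -167/10, maximum C = 6793/10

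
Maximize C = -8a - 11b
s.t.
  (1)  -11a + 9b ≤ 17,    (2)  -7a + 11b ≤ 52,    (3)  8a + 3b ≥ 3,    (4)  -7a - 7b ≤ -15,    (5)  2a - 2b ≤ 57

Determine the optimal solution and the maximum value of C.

Vertices and C = -8a - 11b:
  (281/58, 453/58) → C = -7231/58
  (4/35, 71/35) → C = -813/35
  (731/8, 503/8) → C = -11381/8
  (429/28, -369/28) → C = 627/28

At the optimal vertex, -7a - 7b = -15 and 2a - 2b = 57.
Solving simultaneously gives a = 429/28, b = -369/28.

a = 429/28, b = -369/28, maximum C = 627/28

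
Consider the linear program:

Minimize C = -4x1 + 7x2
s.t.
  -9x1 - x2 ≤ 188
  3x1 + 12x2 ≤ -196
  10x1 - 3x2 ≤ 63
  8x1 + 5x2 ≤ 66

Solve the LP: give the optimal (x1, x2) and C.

Extreme points and C = -4x1 + 7x2:
  (-412/21, -80/7) → C = -32/21
  (-501/37, -2447/37) → C = -15125/37
  (56/43, -2149/129) → C = -15715/129

x1 = -501/37, x2 = -2447/37, minimum C = -15125/37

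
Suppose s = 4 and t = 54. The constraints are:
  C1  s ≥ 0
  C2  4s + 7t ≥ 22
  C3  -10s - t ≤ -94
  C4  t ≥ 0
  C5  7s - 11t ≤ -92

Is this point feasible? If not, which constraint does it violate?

C1: 4 ≥ 0 ✓
C2: 394 ≥ 22 ✓
C3: -94 ≤ -94 ✓
C4: 54 ≥ 0 ✓
C5: -566 ≤ -92 ✓

feasible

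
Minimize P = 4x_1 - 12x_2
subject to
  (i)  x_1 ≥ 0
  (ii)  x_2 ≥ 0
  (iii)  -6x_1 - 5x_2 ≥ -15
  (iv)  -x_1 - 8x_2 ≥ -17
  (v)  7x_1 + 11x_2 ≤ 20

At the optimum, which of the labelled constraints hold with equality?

Corner points and P = 4x_1 - 12x_2:
  (0, 0) → P = 0
  (0, 20/11) → P = -240/11
  (5/2, 0) → P = 10
  (65/31, 15/31) → P = 80/31

The minimum is at (0, 20/11). Substituting into each constraint, equality holds for (i) and (v); the remaining constraints have slack.

(i) and (v)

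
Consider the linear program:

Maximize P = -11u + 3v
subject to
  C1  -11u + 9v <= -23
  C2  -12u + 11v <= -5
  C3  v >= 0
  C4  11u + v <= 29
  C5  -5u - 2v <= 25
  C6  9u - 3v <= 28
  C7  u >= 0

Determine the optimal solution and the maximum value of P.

Vertices and P = -11u + 3v:
  (23/11, 0) → P = -23
  (142/55, 3/5) → P = -133/5
  (29/11, 0) → P = -29

u = 23/11, v = 0, maximum P = -23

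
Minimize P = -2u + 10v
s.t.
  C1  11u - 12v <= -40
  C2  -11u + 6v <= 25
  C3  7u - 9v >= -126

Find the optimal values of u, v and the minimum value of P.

u = -10/11, v = 5/2, minimum P = 295/11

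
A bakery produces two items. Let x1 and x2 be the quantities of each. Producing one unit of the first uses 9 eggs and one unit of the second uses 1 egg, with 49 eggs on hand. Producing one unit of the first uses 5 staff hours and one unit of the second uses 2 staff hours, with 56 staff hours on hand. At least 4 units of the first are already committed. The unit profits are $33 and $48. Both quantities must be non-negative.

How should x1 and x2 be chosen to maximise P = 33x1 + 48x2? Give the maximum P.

Corner points and P = 33x1 + 48x2:
  (49/9, 0) → P = 539/3
  (4, 0) → P = 132
  (4, 13) → P = 756

x1 = 4, x2 = 13, maximum P = 756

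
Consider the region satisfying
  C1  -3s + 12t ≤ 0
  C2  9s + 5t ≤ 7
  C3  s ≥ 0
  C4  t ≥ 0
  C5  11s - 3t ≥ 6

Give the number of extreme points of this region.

4

Intersecting each pair of boundary lines and keeping only the points that satisfy every inequality leaves:
  (28/41, 7/41)
  (24/41, 6/41)
  (7/9, 0)
  (6/11, 0)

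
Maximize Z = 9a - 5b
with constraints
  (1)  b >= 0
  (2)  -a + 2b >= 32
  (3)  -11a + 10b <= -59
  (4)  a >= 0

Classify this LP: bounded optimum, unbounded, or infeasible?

unbounded

From the feasible point (73/2, 137/4), moving in the direction (10, 11) keeps every constraint satisfied while Z increases without bound.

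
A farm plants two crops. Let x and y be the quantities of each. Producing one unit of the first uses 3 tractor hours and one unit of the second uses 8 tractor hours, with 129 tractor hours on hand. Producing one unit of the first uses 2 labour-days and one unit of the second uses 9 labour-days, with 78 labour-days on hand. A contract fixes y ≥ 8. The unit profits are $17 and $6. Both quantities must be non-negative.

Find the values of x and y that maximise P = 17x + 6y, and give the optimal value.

x = 3, y = 8, maximum P = 99

Extreme points and P = 17x + 6y:
  (0, 26/3) → P = 52
  (0, 8) → P = 48
  (3, 8) → P = 99

The binding constraints are 2x + 9y = 78 and y = 8.
Solving simultaneously gives x = 3, y = 8.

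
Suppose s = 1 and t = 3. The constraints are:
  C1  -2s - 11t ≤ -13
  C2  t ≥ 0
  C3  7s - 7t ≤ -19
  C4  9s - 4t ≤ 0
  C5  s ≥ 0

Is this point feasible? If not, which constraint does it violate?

Constraint C3: 7s - 7t = -14, which is not ≤ -19. All other constraints are satisfied.

not feasible — violates C3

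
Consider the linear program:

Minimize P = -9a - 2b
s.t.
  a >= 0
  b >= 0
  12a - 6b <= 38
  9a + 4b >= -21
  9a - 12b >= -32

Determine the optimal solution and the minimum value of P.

Extreme points and P = -9a - 2b:
  (0, 0) → P = 0
  (0, 8/3) → P = -16/3
  (19/6, 0) → P = -57/2
  (36/5, 121/15) → P = -1214/15

At the optimal vertex, 12a - 6b = 38 and 9a - 12b = -32.
Solving simultaneously gives a = 36/5, b = 121/15.

a = 36/5, b = 121/15, minimum P = -1214/15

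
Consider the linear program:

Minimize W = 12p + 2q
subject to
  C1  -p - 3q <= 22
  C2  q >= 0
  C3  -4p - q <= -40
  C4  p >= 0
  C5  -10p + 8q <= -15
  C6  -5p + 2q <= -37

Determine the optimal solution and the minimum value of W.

Corner points and W = 12p + 2q:
  (10, 0) → W = 120
  (9, 4) → W = 116
  (133/10, 59/4) → W = 1891/10
The feasible region is unbounded (it extends along (4, 5), (1, 0)), but W strictly increases along every unbounded feasible direction, so there is no improving ray and the minimum is attained at a vertex.

p = 9, q = 4, minimum W = 116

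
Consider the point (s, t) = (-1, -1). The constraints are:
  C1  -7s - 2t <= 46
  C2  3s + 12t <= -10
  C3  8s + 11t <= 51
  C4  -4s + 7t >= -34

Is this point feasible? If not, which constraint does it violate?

C1: 9 ≤ 46 ✓
C2: -15 ≤ -10 ✓
C3: -19 ≤ 51 ✓
C4: -3 ≥ -34 ✓

feasible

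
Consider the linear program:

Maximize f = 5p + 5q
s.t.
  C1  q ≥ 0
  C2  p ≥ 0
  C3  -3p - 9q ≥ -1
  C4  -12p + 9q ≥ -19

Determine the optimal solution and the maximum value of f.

Corner points and f = 5p + 5q:
  (0, 0) → f = 0
  (1/3, 0) → f = 5/3
  (0, 1/9) → f = 5/9

The optimum lies where q = 0 and -3p - 9q = -1.
Solving simultaneously gives p = 1/3, q = 0.

p = 1/3, q = 0, maximum f = 5/3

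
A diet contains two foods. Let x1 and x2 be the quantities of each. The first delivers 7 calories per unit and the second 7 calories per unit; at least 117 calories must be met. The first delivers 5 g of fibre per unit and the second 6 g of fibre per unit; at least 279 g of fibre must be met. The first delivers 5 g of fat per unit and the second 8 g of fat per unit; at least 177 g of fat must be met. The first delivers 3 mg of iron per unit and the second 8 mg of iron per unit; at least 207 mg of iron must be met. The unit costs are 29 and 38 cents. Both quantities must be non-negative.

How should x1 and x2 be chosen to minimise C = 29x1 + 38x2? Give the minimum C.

x1 = 45, x2 = 9, minimum C = 1647

Feasible corners and C = 29x1 + 38x2:
  (0, 93/2) → C = 1767
  (69, 0) → C = 2001
  (45, 9) → C = 1647
The feasible region is unbounded (it extends along (0, 1), (1, 0)), but C strictly increases along every unbounded feasible direction, so there is no improving ray and the minimum is attained at a vertex.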